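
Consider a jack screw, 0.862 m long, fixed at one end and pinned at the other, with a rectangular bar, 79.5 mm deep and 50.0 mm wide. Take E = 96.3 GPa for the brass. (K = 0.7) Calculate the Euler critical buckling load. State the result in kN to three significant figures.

P_cr ≈ 2160 kN

Buckling occurs about the weak axis: I_min = h·b³/12 with b = 50.0 mm (the shorter side).
I_min = 79.5×50.0³/12 = 8.281×10^5 mm⁴
I = 8.281×10^5 mm⁴ = 8.281×10^-7 m⁴
Effective length L_e = K·L = 0.7 × 0.862 = 0.6034 m
P_cr = π²EI / L_e² = π² × 96.3×10⁹ × 8.281×10^-7 / 0.6034² = 2.162×10^6 N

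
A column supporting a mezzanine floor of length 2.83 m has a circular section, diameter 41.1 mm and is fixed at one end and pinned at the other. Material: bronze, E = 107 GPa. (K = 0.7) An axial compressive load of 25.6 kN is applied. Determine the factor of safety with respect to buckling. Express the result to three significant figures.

I = πd⁴/64 = π×41.1⁴/64 = 1.401×10^5 mm⁴
I = 1.401×10^5 mm⁴ = 1.401×10^-7 m⁴
Effective length L_e = K·L = 0.7 × 2.83 = 1.981 m
P_cr = π²EI / L_e² = π² × 107×10⁹ × 1.401×10^-7 / 1.981² = 3.769×10^4 N
Factor of safety n = P_cr / P = 37.692 / 25.6 = 1.47

n ≈ 1.47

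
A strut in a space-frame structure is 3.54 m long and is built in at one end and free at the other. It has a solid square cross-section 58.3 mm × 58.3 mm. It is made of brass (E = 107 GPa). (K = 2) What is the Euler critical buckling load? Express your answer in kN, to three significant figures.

I = a⁴/12 = 58.3⁴/12 = 9.627×10^5 mm⁴
I = 9.627×10^5 mm⁴ = 9.627×10^-7 m⁴
Effective length L_e = K·L = 2 × 3.54 = 7.080 m
P_cr = π²EI / L_e² = π² × 107×10⁹ × 9.627×10^-7 / 7.080² = 2.028×10^4 N

P_cr ≈ 20.3 kN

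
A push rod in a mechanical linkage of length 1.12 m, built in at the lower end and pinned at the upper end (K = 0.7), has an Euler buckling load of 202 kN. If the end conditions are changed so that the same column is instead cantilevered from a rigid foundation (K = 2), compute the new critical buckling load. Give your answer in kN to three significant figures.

P_cr ∝ 1/K², so P_cr,new = P_cr,old × (K_old/K_new)² = 202 × (0.7/2)²
= 202 × 0.1225 = 24.7 kN

P_cr ≈ 24.7 kN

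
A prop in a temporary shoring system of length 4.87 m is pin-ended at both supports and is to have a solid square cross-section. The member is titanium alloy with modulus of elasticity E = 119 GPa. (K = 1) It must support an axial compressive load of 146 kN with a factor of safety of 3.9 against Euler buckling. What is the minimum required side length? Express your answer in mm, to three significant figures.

Required P_cr = n·P = 3.9 × 146 = 569.4 kN
L_e = K·L = 1 × 4.87 = 4.870 m
Required I = P_cr·L_e²/(π²E) = 5.694×10^5 × 4.870² / (π² × 1.19×10^11) = 1.150×10^-5 m⁴
I_req = 1.150×10^7 mm⁴
Solid square: I = a⁴/12  ⇒  a = (12I)^(1/4) = (12×1.150×10^7)^(1/4) = 108 mm

a ≈ 108 mm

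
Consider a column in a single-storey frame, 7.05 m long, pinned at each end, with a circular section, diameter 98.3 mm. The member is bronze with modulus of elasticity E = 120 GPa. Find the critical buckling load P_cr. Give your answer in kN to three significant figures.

P_cr ≈ 109 kN

I = πd⁴/64 = π×98.3⁴/64 = 4.583×10^6 mm⁴
I = 4.583×10^6 mm⁴ = 4.583×10^-6 m⁴
Effective length L_e = K·L = 1 × 7.05 = 7.050 m
P_cr = π²EI / L_e² = π² × 120×10⁹ × 4.583×10^-6 / 7.050² = 1.092×10^5 N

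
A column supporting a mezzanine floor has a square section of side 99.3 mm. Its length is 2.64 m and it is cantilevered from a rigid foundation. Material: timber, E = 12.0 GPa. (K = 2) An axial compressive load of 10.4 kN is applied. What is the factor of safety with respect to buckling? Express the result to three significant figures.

I = a⁴/12 = 99.3⁴/12 = 8.102×10^6 mm⁴
I = 8.102×10^6 mm⁴ = 8.102×10^-6 m⁴
Effective length L_e = K·L = 2 × 2.64 = 5.280 m
P_cr = π²EI / L_e² = π² × 12.0×10⁹ × 8.102×10^-6 / 5.280² = 3.442×10^4 N
Factor of safety n = P_cr / P = 34.421 / 10.4 = 3.31

n ≈ 3.31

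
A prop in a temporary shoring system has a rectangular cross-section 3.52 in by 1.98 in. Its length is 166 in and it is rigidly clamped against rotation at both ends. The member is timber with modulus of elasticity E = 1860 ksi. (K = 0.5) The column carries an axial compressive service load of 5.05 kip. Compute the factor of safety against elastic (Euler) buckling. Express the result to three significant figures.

Buckling occurs about the weak axis: I_min = h·b³/12 with b = 1.98 in (the shorter side).
I_min = 3.52×1.98³/12 = 2.277 in⁴
Effective length L_e = K·L = 0.5 × 166 = 83.00 in
P_cr = π²EI / L_e² = π² × 1860×10³ × 2.277 / 83.00² = 6.068×10^3 lb
Factor of safety n = P_cr / P = 6.0676 / 5.05 = 1.20

n ≈ 1.20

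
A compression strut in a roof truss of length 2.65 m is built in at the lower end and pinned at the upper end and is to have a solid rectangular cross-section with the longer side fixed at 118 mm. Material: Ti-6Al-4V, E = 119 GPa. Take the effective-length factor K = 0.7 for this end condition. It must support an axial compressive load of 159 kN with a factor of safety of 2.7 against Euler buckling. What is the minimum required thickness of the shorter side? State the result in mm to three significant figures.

Required P_cr = n·P = 2.7 × 159 = 429.3 kN
L_e = K·L = 0.7 × 2.65 = 1.855 m
Required I = P_cr·L_e²/(π²E) = 4.293×10^5 × 1.855² / (π² × 1.19×10^11) = 1.258×10^-6 m⁴
I_req = 1.258×10^6 mm⁴
Rectangle, weak axis: I_min = h·b³/12 with h = 118 mm fixed  ⇒  b = (12I/h)^(1/3) = 50.4 mm

b ≈ 50.4 mm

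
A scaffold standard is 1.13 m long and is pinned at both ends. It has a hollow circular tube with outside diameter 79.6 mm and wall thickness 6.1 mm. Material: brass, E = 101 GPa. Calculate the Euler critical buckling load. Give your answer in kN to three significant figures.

Inner diameter d_i = 79.6 − 2×6.1 = 67.40 mm
I = π(d_o⁴ − d_i⁴)/64 = π(79.6⁴ − 67.40⁴)/64 = 9.577×10^5 mm⁴
I = 9.577×10^5 mm⁴ = 9.577×10^-7 m⁴
Effective length L_e = K·L = 1 × 1.13 = 1.130 m
P_cr = π²EI / L_e² = π² × 101×10⁹ × 9.577×10^-7 / 1.130² = 7.476×10^5 N

P_cr ≈ 748 kN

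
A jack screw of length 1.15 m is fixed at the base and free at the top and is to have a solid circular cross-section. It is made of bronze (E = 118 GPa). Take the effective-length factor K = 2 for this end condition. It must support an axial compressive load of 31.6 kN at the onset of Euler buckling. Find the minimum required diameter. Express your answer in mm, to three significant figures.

L_e = K·L = 2 × 1.15 = 2.300 m
Required I = P_cr·L_e²/(π²E) = 3.160×10^4 × 2.300² / (π² × 1.18×10^11) = 1.435×10^-7 m⁴
I_req = 1.435×10^5 mm⁴
Solid circle: I = πd⁴/64  ⇒  d = (64I/π)^(1/4) = (64×1.435×10^5/π)^(1/4) = 41.4 mm

d ≈ 41.4 mm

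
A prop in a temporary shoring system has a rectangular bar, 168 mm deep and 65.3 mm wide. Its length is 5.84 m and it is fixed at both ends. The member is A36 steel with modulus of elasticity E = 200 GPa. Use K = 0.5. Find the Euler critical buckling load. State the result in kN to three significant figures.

P_cr ≈ 902 kN

Buckling occurs about the weak axis: I_min = h·b³/12 with b = 65.3 mm (the shorter side).
I_min = 168×65.3³/12 = 3.898×10^6 mm⁴
I = 3.898×10^6 mm⁴ = 3.898×10^-6 m⁴
Effective length L_e = K·L = 0.5 × 5.84 = 2.920 m
P_cr = π²EI / L_e² = π² × 200×10⁹ × 3.898×10^-6 / 2.920² = 9.025×10^5 N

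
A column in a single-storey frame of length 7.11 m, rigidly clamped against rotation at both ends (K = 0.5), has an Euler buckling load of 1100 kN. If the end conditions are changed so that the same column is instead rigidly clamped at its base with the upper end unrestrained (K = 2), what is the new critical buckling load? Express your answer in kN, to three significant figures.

P_cr ≈ 68.8 kN

P_cr ∝ 1/K², so P_cr,new = P_cr,old × (K_old/K_new)² = 1100 × (0.5/2)²
= 1100 × 0.06250 = 68.8 kN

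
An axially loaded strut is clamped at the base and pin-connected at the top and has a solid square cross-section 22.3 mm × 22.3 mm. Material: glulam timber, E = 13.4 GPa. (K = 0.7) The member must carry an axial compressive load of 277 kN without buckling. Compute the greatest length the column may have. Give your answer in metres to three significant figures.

I = a⁴/12 = 22.3⁴/12 = 2.061×10^4 mm⁴
I = 2.061×10^-8 m⁴
At the buckling limit P_cr = P = 2.770×10^5 N
From P_cr = π²EI/(K·L)²:  L = (1/K)·√(π²EI/P_cr) = (1/0.7)·√(π²×1.34×10^10×2.061×10^-8/2.770×10^5)
L = 0.142 m

L_max ≈ 0.142 m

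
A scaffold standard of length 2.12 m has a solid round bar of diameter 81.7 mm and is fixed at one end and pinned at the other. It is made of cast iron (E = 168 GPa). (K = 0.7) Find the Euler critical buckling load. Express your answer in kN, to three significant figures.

P_cr ≈ 1650 kN

I = πd⁴/64 = π×81.7⁴/64 = 2.187×10^6 mm⁴
I = 2.187×10^6 mm⁴ = 2.187×10^-6 m⁴
Effective length L_e = K·L = 0.7 × 2.12 = 1.484 m
P_cr = π²EI / L_e² = π² × 168×10⁹ × 2.187×10^-6 / 1.484² = 1.647×10^6 N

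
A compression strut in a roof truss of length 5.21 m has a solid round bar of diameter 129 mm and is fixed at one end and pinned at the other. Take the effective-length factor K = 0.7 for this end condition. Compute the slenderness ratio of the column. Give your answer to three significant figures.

λ ≈ 113

I = πd⁴/64 = π×129⁴/64 = 1.359×10^7 mm⁴
A = 1.307×10^4 mm²;  r_min = √(I/A) = √(1.359×10^7/1.307×10^4) = 32.25 mm
L_e = K·L = 0.7 × 5.21 m = 3.647 m = 3647.0 mm
λ = L_e / r_min = 3647.0 / 32.25 = 113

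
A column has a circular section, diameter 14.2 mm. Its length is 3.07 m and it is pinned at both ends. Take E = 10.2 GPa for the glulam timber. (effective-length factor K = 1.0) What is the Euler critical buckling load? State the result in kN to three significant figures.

P_cr ≈ 0.0213 kN

I = πd⁴/64 = π×14.2⁴/64 = 1.996×10^3 mm⁴
I = 1.996×10^3 mm⁴ = 1.996×10^-9 m⁴
Effective length L_e = K·L = 1 × 3.07 = 3.070 m
P_cr = π²EI / L_e² = π² × 10.2×10⁹ × 1.996×10^-9 / 3.070² = 21.32 N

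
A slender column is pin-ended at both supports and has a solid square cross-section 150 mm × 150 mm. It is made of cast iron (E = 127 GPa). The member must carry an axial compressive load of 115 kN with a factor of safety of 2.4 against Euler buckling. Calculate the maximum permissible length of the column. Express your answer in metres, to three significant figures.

L_max ≈ 13.8 m

I = a⁴/12 = 150⁴/12 = 4.219×10^7 mm⁴
I = 4.219×10^-5 m⁴
Required critical load P_cr = n·P = 2.4 × 115 = 276.0 kN = 2.760×10^5 N
From P_cr = π²EI/(K·L)²:  L = (1/K)·√(π²EI/P_cr) = (1/1)·√(π²×1.27×10^11×4.219×10^-5/2.760×10^5)
L = 13.8 m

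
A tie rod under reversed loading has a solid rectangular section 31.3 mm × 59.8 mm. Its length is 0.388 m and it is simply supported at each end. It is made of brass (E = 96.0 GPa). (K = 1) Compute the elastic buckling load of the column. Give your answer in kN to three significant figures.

P_cr ≈ 962 kN

Buckling occurs about the weak axis: I_min = h·b³/12 with b = 31.3 mm (the shorter side).
I_min = 59.8×31.3³/12 = 1.528×10^5 mm⁴
I = 1.528×10^5 mm⁴ = 1.528×10^-7 m⁴
Effective length L_e = K·L = 1 × 0.388 = 0.3880 m
P_cr = π²EI / L_e² = π² × 96.0×10⁹ × 1.528×10^-7 / 0.3880² = 9.617×10^5 N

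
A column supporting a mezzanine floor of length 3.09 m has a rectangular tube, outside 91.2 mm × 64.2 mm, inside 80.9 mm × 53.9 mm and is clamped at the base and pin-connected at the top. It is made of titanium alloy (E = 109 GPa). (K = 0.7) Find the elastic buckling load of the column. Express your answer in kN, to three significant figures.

Weak-axis I_min = (h_o·b_o³ − h_i·b_i³)/12 with b_o = 64.2, b_i = 53.90 mm (shorter outer/inner sides).
I_min = (91.2×64.2³ − 80.90×53.90³)/12 = 9.553×10^5 mm⁴
I = 9.553×10^5 mm⁴ = 9.553×10^-7 m⁴
Effective length L_e = K·L = 0.7 × 3.09 = 2.163 m
P_cr = π²EI / L_e² = π² × 109×10⁹ × 9.553×10^-7 / 2.163² = 2.197×10^5 N

P_cr ≈ 220 kN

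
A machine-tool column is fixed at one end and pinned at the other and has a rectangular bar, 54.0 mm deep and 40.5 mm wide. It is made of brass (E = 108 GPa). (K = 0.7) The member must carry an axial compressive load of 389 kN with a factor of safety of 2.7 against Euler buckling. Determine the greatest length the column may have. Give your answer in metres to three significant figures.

L_max ≈ 0.787 m

Buckling occurs about the weak axis: I_min = h·b³/12 with b = 40.5 mm (the shorter side).
I_min = 54.0×40.5³/12 = 2.989×10^5 mm⁴
I = 2.989×10^-7 m⁴
Required critical load P_cr = n·P = 2.7 × 389 = 1050 kN = 1.050×10^6 N
From P_cr = π²EI/(K·L)²:  L = (1/K)·√(π²EI/P_cr) = (1/0.7)·√(π²×1.08×10^11×2.989×10^-7/1.050×10^6)
L = 0.787 m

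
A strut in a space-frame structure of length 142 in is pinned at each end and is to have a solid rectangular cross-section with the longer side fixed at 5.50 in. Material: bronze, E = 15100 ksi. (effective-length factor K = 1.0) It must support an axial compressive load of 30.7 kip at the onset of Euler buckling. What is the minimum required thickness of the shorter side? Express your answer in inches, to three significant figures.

L_e = K·L = 1 × 142 = 142.0 in
Required I = P_cr·L_e²/(π²E) = 3.070×10^4 × 142.0² / (π² × 1.51×10^7) = 4.154 in⁴
Rectangle, weak axis: I_min = h·b³/12 with h = 5.50 in fixed  ⇒  b = (12I/h)^(1/3) = 2.08 in

b ≈ 2.08 in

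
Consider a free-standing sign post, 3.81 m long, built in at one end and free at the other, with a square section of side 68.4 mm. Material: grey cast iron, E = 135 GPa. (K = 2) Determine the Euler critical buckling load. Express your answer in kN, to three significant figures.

P_cr ≈ 41.9 kN

I = a⁴/12 = 68.4⁴/12 = 1.824×10^6 mm⁴
I = 1.824×10^6 mm⁴ = 1.824×10^-6 m⁴
Effective length L_e = K·L = 2 × 3.81 = 7.620 m
P_cr = π²EI / L_e² = π² × 135×10⁹ × 1.824×10^-6 / 7.620² = 4.186×10^4 N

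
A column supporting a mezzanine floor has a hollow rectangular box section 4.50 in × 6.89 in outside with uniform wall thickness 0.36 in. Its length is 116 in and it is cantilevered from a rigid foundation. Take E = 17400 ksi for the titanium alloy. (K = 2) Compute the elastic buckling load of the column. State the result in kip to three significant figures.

Inner dimensions: h_i = 6.89 − 2×0.36 = 6.170 in, b_i = 4.50 − 2×0.36 = 3.780 in
Weak-axis I_min = (h_o·b_o³ − h_i·b_i³)/12 with b_o = 4.50, b_i = 3.780 in (shorter outer/inner sides).
I_min = (6.89×4.50³ − 6.170×3.780³)/12 = 24.55 in⁴
Effective length L_e = K·L = 2 × 116 = 232.0 in
P_cr = π²EI / L_e² = π² × 17400×10³ × 24.55 / 232.0² = 7.833×10^4 lb

P_cr ≈ 78.3 kip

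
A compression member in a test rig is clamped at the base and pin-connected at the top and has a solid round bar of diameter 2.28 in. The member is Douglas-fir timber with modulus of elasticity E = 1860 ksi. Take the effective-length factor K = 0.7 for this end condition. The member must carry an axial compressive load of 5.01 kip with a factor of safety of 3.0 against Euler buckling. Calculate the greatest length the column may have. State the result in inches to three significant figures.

L_max ≈ 57.5 in

I = πd⁴/64 = π×2.28⁴/64 = 1.327 in⁴
Required critical load P_cr = n·P = 3.0 × 5.01 = 15.03 kip = 1.503×10^4 lb
From P_cr = π²EI/(K·L)²:  L = (1/K)·√(π²EI/P_cr) = (1/0.7)·√(π²×1.86×10^6×1.327/1.503×10^4)
L = 57.5 in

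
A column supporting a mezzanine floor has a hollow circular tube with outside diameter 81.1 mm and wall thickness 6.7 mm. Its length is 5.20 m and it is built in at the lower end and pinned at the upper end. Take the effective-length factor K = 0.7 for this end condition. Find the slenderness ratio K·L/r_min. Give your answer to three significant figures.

Inner diameter d_i = 81.1 − 2×6.7 = 67.70 mm
I = π(d_o⁴ − d_i⁴)/64 = π(81.1⁴ − 67.70⁴)/64 = 1.092×10^6 mm⁴
A = 1.566×10^3 mm²;  r_min = √(I/A) = √(1.092×10^6/1.566×10^3) = 26.41 mm
L_e = K·L = 0.7 × 5.20 m = 3.640 m = 3640.0 mm
λ = L_e / r_min = 3640.0 / 26.41 = 138

λ ≈ 138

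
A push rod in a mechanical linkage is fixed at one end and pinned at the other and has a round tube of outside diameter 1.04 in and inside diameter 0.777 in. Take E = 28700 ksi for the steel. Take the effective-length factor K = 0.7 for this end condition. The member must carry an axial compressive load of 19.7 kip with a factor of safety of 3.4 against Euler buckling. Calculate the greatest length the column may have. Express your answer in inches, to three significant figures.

d_o = 1.04 in, d_i = 0.777 in
I = π(d_o⁴ − d_i⁴)/64 = π(1.04⁴ − 0.7770⁴)/64 = 3.953×10^-2 in⁴
Required critical load P_cr = n·P = 3.4 × 19.7 = 66.98 kip = 6.698×10^4 lb
From P_cr = π²EI/(K·L)²:  L = (1/K)·√(π²EI/P_cr) = (1/0.7)·√(π²×2.87×10^7×3.953×10^-2/6.698×10^4)
L = 18.5 in

L_max ≈ 18.5 in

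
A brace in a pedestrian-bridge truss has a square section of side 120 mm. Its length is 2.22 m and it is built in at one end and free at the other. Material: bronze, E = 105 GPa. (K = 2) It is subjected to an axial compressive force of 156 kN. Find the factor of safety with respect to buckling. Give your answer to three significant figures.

n ≈ 5.82

I = a⁴/12 = 120⁴/12 = 1.728×10^7 mm⁴
I = 1.728×10^7 mm⁴ = 1.728×10^-5 m⁴
Effective length L_e = K·L = 2 × 2.22 = 4.440 m
P_cr = π²EI / L_e² = π² × 105×10⁹ × 1.728×10^-5 / 4.440² = 9.084×10^5 N
Factor of safety n = P_cr / P = 908.38 / 156 = 5.82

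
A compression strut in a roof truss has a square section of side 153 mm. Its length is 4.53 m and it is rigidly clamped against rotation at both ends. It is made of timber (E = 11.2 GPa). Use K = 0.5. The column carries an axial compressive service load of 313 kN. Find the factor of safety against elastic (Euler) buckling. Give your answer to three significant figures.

n ≈ 3.14

I = a⁴/12 = 153⁴/12 = 4.567×10^7 mm⁴
I = 4.567×10^7 mm⁴ = 4.567×10^-5 m⁴
Effective length L_e = K·L = 0.5 × 4.53 = 2.265 m
P_cr = π²EI / L_e² = π² × 11.2×10⁹ × 4.567×10^-5 / 2.265² = 9.839×10^5 N
Factor of safety n = P_cr / P = 983.93 / 313 = 3.14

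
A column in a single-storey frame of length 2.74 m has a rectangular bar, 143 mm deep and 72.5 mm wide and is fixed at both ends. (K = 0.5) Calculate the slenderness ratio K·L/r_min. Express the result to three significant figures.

λ ≈ 65.5

For a rectangle r_min = b/√12 = 72.5/√12 = 20.93 mm
L_e = K·L = 0.5 × 2.74 m = 1.370 m = 1370.0 mm
λ = L_e / r_min = 1370.0 / 20.93 = 65.5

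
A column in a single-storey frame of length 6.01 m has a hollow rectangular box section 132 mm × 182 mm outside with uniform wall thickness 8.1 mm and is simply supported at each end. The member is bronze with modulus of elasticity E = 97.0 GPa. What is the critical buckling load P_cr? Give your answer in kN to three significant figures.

P_cr ≈ 356 kN

Inner dimensions: h_i = 182 − 2×8.1 = 165.8 mm, b_i = 132 − 2×8.1 = 115.8 mm
Weak-axis I_min = (h_o·b_o³ − h_i·b_i³)/12 with b_o = 132, b_i = 115.8 mm (shorter outer/inner sides).
I_min = (182×132³ − 165.8×115.8³)/12 = 1.343×10^7 mm⁴
I = 1.343×10^7 mm⁴ = 1.343×10^-5 m⁴
Effective length L_e = K·L = 1 × 6.01 = 6.010 m
P_cr = π²EI / L_e² = π² × 97.0×10⁹ × 1.343×10^-5 / 6.010² = 3.559×10^5 N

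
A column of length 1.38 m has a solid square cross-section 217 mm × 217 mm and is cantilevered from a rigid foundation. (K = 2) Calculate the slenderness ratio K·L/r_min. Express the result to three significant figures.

λ ≈ 44.1

I = a⁴/12 = 217⁴/12 = 1.848×10^8 mm⁴
A = 4.709×10^4 mm²;  r_min = √(I/A) = √(1.848×10^8/4.709×10^4) = 62.64 mm
L_e = K·L = 2 × 1.38 m = 2.760 m = 2760.0 mm
λ = L_e / r_min = 2760.0 / 62.64 = 44.1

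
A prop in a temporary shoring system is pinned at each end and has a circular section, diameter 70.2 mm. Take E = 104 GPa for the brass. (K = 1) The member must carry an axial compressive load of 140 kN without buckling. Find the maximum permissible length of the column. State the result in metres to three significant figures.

I = πd⁴/64 = π×70.2⁴/64 = 1.192×10^6 mm⁴
I = 1.192×10^-6 m⁴
At the buckling limit P_cr = P = 1.400×10^5 N
From P_cr = π²EI/(K·L)²:  L = (1/K)·√(π²EI/P_cr) = (1/1)·√(π²×1.04×10^11×1.192×10^-6/1.400×10^5)
L = 2.96 m

L_max ≈ 2.96 m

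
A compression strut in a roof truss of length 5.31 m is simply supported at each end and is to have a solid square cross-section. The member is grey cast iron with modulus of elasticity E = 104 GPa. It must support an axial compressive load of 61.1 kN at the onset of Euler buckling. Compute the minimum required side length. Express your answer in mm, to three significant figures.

L_e = K·L = 1 × 5.31 = 5.310 m
Required I = P_cr·L_e²/(π²E) = 6.110×10^4 × 5.310² / (π² × 1.04×10^11) = 1.678×10^-6 m⁴
I_req = 1.678×10^6 mm⁴
Solid square: I = a⁴/12  ⇒  a = (12I)^(1/4) = (12×1.678×10^6)^(1/4) = 67.0 mm

a ≈ 67.0 mm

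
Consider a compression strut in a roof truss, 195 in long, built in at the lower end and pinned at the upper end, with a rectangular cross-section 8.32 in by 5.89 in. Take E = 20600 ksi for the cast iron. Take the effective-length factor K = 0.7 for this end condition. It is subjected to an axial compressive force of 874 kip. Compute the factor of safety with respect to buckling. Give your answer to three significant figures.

Buckling occurs about the weak axis: I_min = h·b³/12 with b = 5.89 in (the shorter side).
I_min = 8.32×5.89³/12 = 141.7 in⁴
Effective length L_e = K·L = 0.7 × 195 = 136.5 in
P_cr = π²EI / L_e² = π² × 20600×10³ × 141.7 / 136.5² = 1.546×10^6 lb
Factor of safety n = P_cr / P = 1545.9 / 874 = 1.77

n ≈ 1.77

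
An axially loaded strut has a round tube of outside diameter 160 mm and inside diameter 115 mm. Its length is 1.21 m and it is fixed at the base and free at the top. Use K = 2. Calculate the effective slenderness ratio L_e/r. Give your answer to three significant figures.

λ ≈ 49.1

d_o = 160 mm, d_i = 115 mm
I = π(d_o⁴ − d_i⁴)/64 = π(160⁴ − 115.0⁴)/64 = 2.358×10^7 mm⁴
A = 9.719×10^3 mm²;  r_min = √(I/A) = √(2.358×10^7/9.719×10^3) = 49.26 mm
L_e = K·L = 2 × 1.21 m = 2.420 m = 2420.0 mm
λ = L_e / r_min = 2420.0 / 49.26 = 49.1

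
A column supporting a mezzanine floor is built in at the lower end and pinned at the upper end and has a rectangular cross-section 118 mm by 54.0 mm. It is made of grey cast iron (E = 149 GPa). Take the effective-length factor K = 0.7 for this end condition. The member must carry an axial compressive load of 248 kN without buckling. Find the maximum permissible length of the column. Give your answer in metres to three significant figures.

L_max ≈ 4.33 m

Buckling occurs about the weak axis: I_min = h·b³/12 with b = 54.0 mm (the shorter side).
I_min = 118×54.0³/12 = 1.548×10^6 mm⁴
I = 1.548×10^-6 m⁴
At the buckling limit P_cr = P = 2.480×10^5 N
From P_cr = π²EI/(K·L)²:  L = (1/K)·√(π²EI/P_cr) = (1/0.7)·√(π²×1.49×10^11×1.548×10^-6/2.480×10^5)
L = 4.33 m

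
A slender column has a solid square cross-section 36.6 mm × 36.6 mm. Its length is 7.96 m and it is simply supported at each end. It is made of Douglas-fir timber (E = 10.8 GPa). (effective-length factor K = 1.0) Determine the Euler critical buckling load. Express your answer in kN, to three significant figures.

P_cr ≈ 0.252 kN

I = a⁴/12 = 36.6⁴/12 = 1.495×10^5 mm⁴
I = 1.495×10^5 mm⁴ = 1.495×10^-7 m⁴
Effective length L_e = K·L = 1 × 7.96 = 7.960 m
P_cr = π²EI / L_e² = π² × 10.8×10⁹ × 1.495×10^-7 / 7.960² = 251.6 N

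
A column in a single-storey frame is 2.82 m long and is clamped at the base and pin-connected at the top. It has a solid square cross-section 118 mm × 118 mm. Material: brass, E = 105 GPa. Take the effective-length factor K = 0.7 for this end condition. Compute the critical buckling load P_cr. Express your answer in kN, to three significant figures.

P_cr ≈ 4300 kN

I = a⁴/12 = 118⁴/12 = 1.616×10^7 mm⁴
I = 1.616×10^7 mm⁴ = 1.616×10^-5 m⁴
Effective length L_e = K·L = 0.7 × 2.82 = 1.974 m
P_cr = π²EI / L_e² = π² × 105×10⁹ × 1.616×10^-5 / 1.974² = 4.297×10^6 N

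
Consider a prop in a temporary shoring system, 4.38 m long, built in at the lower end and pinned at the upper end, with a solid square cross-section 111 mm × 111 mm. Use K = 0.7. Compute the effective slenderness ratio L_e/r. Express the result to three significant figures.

I = a⁴/12 = 111⁴/12 = 1.265×10^7 mm⁴
A = 1.232×10^4 mm²;  r_min = √(I/A) = √(1.265×10^7/1.232×10^4) = 32.04 mm
L_e = K·L = 0.7 × 4.38 m = 3.066 m = 3066.0 mm
λ = L_e / r_min = 3066.0 / 32.04 = 95.7

λ ≈ 95.7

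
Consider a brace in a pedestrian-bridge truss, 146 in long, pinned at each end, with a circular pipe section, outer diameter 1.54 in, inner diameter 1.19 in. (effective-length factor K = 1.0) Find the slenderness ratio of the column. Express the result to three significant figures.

d_o = 1.54 in, d_i = 1.19 in
I = π(d_o⁴ − d_i⁴)/64 = π(1.54⁴ − 1.190⁴)/64 = 0.1777 in⁴
A = 0.7504 in²;  r_min = √(I/A) = √(0.1777/0.7504) = 0.4866 in
L_e = K·L = 1 × 146 = 146.0 in
λ = L_e / r_min = 146.00 / 0.4866 = 300

λ ≈ 300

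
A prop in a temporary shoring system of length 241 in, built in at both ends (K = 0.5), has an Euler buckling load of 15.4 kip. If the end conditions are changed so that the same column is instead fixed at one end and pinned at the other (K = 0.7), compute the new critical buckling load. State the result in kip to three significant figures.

P_cr ≈ 7.86 kip

P_cr ∝ 1/K², so P_cr,new = P_cr,old × (K_old/K_new)² = 15.4 × (0.5/0.7)²
= 15.4 × 0.5102 = 7.86 kip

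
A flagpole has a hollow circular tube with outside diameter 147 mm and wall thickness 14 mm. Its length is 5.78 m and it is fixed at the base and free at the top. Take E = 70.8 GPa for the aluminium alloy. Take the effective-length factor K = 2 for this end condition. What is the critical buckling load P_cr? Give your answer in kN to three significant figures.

Inner diameter d_i = 147 − 2×14 = 119.0 mm
I = π(d_o⁴ − d_i⁴)/64 = π(147⁴ − 119.0⁴)/64 = 1.308×10^7 mm⁴
I = 1.308×10^7 mm⁴ = 1.308×10^-5 m⁴
Effective length L_e = K·L = 2 × 5.78 = 11.56 m
P_cr = π²EI / L_e² = π² × 70.8×10⁹ × 1.308×10^-5 / 11.56² = 6.838×10^4 N

P_cr ≈ 68.4 kN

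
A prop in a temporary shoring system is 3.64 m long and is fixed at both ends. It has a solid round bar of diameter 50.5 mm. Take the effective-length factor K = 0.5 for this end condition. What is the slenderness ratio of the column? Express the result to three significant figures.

λ ≈ 144

For a solid circle r = d/4 = 50.5/4 = 12.62 mm
L_e = K·L = 0.5 × 3.64 m = 1.820 m = 1820.0 mm
λ = L_e / r_min = 1820.0 / 12.62 = 144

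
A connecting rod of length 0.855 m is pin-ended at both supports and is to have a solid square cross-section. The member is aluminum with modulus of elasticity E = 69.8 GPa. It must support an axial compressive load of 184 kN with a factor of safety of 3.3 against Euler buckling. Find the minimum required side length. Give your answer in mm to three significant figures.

a ≈ 52.7 mm

Required P_cr = n·P = 3.3 × 184 = 607.2 kN
L_e = K·L = 1 × 0.855 = 0.8550 m
Required I = P_cr·L_e²/(π²E) = 6.072×10^5 × 0.8550² / (π² × 6.98×10^10) = 6.443×10^-7 m⁴
I_req = 6.443×10^5 mm⁴
Solid square: I = a⁴/12  ⇒  a = (12I)^(1/4) = (12×6.443×10^5)^(1/4) = 52.7 mm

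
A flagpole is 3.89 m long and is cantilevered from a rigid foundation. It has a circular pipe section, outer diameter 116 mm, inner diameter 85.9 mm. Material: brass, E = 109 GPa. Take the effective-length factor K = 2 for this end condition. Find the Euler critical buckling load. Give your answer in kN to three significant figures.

P_cr ≈ 110 kN

d_o = 116 mm, d_i = 85.9 mm
I = π(d_o⁴ − d_i⁴)/64 = π(116⁴ − 85.90⁴)/64 = 6.215×10^6 mm⁴
I = 6.215×10^6 mm⁴ = 6.215×10^-6 m⁴
Effective length L_e = K·L = 2 × 3.89 = 7.780 m
P_cr = π²EI / L_e² = π² × 109×10⁹ × 6.215×10^-6 / 7.780² = 1.105×10^5 N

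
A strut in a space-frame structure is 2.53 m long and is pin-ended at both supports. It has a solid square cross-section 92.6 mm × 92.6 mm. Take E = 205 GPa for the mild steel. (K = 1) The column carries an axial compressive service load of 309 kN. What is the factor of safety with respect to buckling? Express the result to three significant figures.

I = a⁴/12 = 92.6⁴/12 = 6.127×10^6 mm⁴
I = 6.127×10^6 mm⁴ = 6.127×10^-6 m⁴
Effective length L_e = K·L = 1 × 2.53 = 2.530 m
P_cr = π²EI / L_e² = π² × 205×10⁹ × 6.127×10^-6 / 2.530² = 1.937×10^6 N
Factor of safety n = P_cr / P = 1936.8 / 309 = 6.27

n ≈ 6.27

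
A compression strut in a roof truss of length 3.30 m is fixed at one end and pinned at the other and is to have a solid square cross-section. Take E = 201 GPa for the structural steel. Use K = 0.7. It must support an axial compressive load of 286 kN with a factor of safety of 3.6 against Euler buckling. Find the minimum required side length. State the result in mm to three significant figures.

a ≈ 75.9 mm

Required P_cr = n·P = 3.6 × 286 = 1030 kN
L_e = K·L = 0.7 × 3.30 = 2.310 m
Required I = P_cr·L_e²/(π²E) = 1.030×10^6 × 2.310² / (π² × 2.01×10^11) = 2.769×10^-6 m⁴
I_req = 2.769×10^6 mm⁴
Solid square: I = a⁴/12  ⇒  a = (12I)^(1/4) = (12×2.769×10^6)^(1/4) = 75.9 mm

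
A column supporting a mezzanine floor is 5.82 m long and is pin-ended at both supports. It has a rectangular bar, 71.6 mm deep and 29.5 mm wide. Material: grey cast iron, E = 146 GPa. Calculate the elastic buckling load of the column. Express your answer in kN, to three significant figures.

P_cr ≈ 6.52 kN

Buckling occurs about the weak axis: I_min = h·b³/12 with b = 29.5 mm (the shorter side).
I_min = 71.6×29.5³/12 = 1.532×10^5 mm⁴
I = 1.532×10^5 mm⁴ = 1.532×10^-7 m⁴
Effective length L_e = K·L = 1 × 5.82 = 5.820 m
P_cr = π²EI / L_e² = π² × 146×10⁹ × 1.532×10^-7 / 5.820² = 6.516×10^3 N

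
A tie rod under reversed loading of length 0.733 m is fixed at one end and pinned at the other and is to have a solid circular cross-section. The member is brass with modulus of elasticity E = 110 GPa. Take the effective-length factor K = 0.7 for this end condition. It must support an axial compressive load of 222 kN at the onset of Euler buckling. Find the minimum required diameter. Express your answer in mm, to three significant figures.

L_e = K·L = 0.7 × 0.733 = 0.5131 m
Required I = P_cr·L_e²/(π²E) = 2.220×10^5 × 0.5131² / (π² × 1.10×10^11) = 5.383×10^-8 m⁴
I_req = 5.383×10^4 mm⁴
Solid circle: I = πd⁴/64  ⇒  d = (64I/π)^(1/4) = (64×5.383×10^4/π)^(1/4) = 32.4 mm

d ≈ 32.4 mm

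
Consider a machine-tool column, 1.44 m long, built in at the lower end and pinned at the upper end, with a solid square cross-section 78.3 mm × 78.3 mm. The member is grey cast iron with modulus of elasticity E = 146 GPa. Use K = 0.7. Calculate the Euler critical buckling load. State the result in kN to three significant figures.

I = a⁴/12 = 78.3⁴/12 = 3.132×10^6 mm⁴
I = 3.132×10^6 mm⁴ = 3.132×10^-6 m⁴
Effective length L_e = K·L = 0.7 × 1.44 = 1.008 m
P_cr = π²EI / L_e² = π² × 146×10⁹ × 3.132×10^-6 / 1.008² = 4.442×10^6 N

P_cr ≈ 4440 kN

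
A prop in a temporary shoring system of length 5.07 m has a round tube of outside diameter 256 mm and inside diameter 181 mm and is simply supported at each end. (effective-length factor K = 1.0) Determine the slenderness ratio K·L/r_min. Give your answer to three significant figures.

d_o = 256 mm, d_i = 181 mm
I = π(d_o⁴ − d_i⁴)/64 = π(256⁴ − 181.0⁴)/64 = 1.581×10^8 mm⁴
A = 2.574×10^4 mm²;  r_min = √(I/A) = √(1.581×10^8/2.574×10^4) = 78.38 mm
L_e = K·L = 1 × 5.07 m = 5.070 m = 5070.0 mm
λ = L_e / r_min = 5070.0 / 78.38 = 64.7

λ ≈ 64.7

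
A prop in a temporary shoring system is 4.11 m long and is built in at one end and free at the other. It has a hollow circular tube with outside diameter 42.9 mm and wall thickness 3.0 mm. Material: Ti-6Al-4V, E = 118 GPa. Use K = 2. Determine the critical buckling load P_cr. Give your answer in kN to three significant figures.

P_cr ≈ 1.30 kN

Inner diameter d_i = 42.9 − 2×3.0 = 36.90 mm
I = π(d_o⁴ − d_i⁴)/64 = π(42.9⁴ − 36.90⁴)/64 = 7.526×10^4 mm⁴
I = 7.526×10^4 mm⁴ = 7.526×10^-8 m⁴
Effective length L_e = K·L = 2 × 4.11 = 8.220 m
P_cr = π²EI / L_e² = π² × 118×10⁹ × 7.526×10^-8 / 8.220² = 1.297×10^3 N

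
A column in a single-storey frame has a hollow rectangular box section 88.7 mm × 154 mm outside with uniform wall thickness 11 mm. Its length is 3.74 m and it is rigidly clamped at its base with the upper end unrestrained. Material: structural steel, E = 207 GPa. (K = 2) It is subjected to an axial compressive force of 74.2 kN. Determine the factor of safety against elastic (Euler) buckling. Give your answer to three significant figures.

Inner dimensions: h_i = 154 − 2×11 = 132.0 mm, b_i = 88.7 − 2×11 = 66.70 mm
Weak-axis I_min = (h_o·b_o³ − h_i·b_i³)/12 with b_o = 88.7, b_i = 66.70 mm (shorter outer/inner sides).
I_min = (154×88.7³ − 132.0×66.70³)/12 = 5.692×10^6 mm⁴
I = 5.692×10^6 mm⁴ = 5.692×10^-6 m⁴
Effective length L_e = K·L = 2 × 3.74 = 7.480 m
P_cr = π²EI / L_e² = π² × 207×10⁹ × 5.692×10^-6 / 7.480² = 2.078×10^5 N
Factor of safety n = P_cr / P = 207.83 / 74.2 = 2.80

n ≈ 2.80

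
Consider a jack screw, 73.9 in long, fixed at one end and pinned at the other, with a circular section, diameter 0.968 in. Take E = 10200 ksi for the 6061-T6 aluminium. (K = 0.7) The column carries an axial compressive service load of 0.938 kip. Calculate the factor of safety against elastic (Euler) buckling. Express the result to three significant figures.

n ≈ 1.73

I = πd⁴/64 = π×0.968⁴/64 = 4.310×10^-2 in⁴
Effective length L_e = K·L = 0.7 × 73.9 = 51.73 in
P_cr = π²EI / L_e² = π² × 10200×10³ × 4.310×10^-2 / 51.73² = 1.621×10^3 lb
Factor of safety n = P_cr / P = 1.6214 / 0.938 = 1.73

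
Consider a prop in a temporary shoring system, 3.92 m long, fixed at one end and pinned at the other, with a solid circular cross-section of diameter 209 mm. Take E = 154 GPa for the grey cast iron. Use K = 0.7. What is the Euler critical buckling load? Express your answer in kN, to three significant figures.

I = πd⁴/64 = π×209⁴/64 = 9.366×10^7 mm⁴
I = 9.366×10^7 mm⁴ = 9.366×10^-5 m⁴
Effective length L_e = K·L = 0.7 × 3.92 = 2.744 m
P_cr = π²EI / L_e² = π² × 154×10⁹ × 9.366×10^-5 / 2.744² = 1.891×10^7 N

P_cr ≈ 18900 kN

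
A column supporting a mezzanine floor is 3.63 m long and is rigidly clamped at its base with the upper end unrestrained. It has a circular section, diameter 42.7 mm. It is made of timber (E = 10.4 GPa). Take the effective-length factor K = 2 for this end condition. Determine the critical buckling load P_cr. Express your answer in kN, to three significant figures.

I = πd⁴/64 = π×42.7⁴/64 = 1.632×10^5 mm⁴
I = 1.632×10^5 mm⁴ = 1.632×10^-7 m⁴
Effective length L_e = K·L = 2 × 3.63 = 7.260 m
P_cr = π²EI / L_e² = π² × 10.4×10⁹ × 1.632×10^-7 / 7.260² = 317.8 N

P_cr ≈ 0.318 kN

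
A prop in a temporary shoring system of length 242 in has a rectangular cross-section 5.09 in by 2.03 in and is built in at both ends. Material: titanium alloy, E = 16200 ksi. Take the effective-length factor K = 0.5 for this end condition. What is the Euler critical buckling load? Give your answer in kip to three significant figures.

Buckling occurs about the weak axis: I_min = h·b³/12 with b = 2.03 in (the shorter side).
I_min = 5.09×2.03³/12 = 3.548 in⁴
Effective length L_e = K·L = 0.5 × 242 = 121.0 in
P_cr = π²EI / L_e² = π² × 16200×10³ × 3.548 / 121.0² = 3.875×10^4 lb

P_cr ≈ 38.7 kip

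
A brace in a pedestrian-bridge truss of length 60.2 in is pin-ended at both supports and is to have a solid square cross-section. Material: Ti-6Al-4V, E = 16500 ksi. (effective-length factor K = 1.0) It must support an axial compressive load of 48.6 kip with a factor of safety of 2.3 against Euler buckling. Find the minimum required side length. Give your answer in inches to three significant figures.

a ≈ 2.34 in

Required P_cr = n·P = 2.3 × 48.6 = 111.8 kip
L_e = K·L = 1 × 60.2 = 60.20 in
Required I = P_cr·L_e²/(π²E) = 1.118×10^5 × 60.20² / (π² × 1.65×10^7) = 2.488 in⁴
Solid square: I = a⁴/12  ⇒  a = (12I)^(1/4) = (12×2.488)^(1/4) = 2.34 in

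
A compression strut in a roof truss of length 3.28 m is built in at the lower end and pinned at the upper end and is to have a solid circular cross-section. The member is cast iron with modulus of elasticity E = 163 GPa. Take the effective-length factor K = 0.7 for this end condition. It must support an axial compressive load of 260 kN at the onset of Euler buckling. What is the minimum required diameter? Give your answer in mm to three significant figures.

d ≈ 64.5 mm

L_e = K·L = 0.7 × 3.28 = 2.296 m
Required I = P_cr·L_e²/(π²E) = 2.600×10^5 × 2.296² / (π² × 1.63×10^11) = 8.520×10^-7 m⁴
I_req = 8.520×10^5 mm⁴
Solid circle: I = πd⁴/64  ⇒  d = (64I/π)^(1/4) = (64×8.520×10^5/π)^(1/4) = 64.5 mm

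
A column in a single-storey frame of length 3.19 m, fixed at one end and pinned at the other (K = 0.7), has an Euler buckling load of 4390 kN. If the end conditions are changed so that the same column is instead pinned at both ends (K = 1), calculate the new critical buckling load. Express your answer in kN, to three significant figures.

P_cr ∝ 1/K², so P_cr,new = P_cr,old × (K_old/K_new)² = 4390 × (0.7/1)²
= 4390 × 0.4900 = 2150 kN

P_cr ≈ 2150 kN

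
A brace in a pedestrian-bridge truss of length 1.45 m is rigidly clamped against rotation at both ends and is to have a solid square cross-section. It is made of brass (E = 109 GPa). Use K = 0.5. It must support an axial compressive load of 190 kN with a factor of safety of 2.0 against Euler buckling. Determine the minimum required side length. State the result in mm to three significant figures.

Required P_cr = n·P = 2.0 × 190 = 380.0 kN
L_e = K·L = 0.5 × 1.45 = 0.7250 m
Required I = P_cr·L_e²/(π²E) = 3.800×10^5 × 0.7250² / (π² × 1.09×10^11) = 1.857×10^-7 m⁴
I_req = 1.857×10^5 mm⁴
Solid square: I = a⁴/12  ⇒  a = (12I)^(1/4) = (12×1.857×10^5)^(1/4) = 38.6 mm

a ≈ 38.6 mm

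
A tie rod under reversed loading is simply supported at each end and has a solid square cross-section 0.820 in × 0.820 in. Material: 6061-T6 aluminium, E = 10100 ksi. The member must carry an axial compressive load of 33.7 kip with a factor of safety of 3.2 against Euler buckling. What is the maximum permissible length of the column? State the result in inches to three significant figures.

I = a⁴/12 = 0.820⁴/12 = 3.768×10^-2 in⁴
Required critical load P_cr = n·P = 3.2 × 33.7 = 107.8 kip = 1.078×10^5 lb
From P_cr = π²EI/(K·L)²:  L = (1/K)·√(π²EI/P_cr) = (1/1)·√(π²×1.01×10^7×3.768×10^-2/1.078×10^5)
L = 5.90 in

L_max ≈ 5.90 in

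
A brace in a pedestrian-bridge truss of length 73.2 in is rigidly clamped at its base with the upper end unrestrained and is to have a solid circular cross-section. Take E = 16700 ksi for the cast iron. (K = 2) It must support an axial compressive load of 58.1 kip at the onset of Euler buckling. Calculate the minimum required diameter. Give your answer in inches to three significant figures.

d ≈ 3.52 in

L_e = K·L = 2 × 73.2 = 146.4 in
Required I = P_cr·L_e²/(π²E) = 5.810×10^4 × 146.4² / (π² × 1.67×10^7) = 7.555 in⁴
Solid circle: I = πd⁴/64  ⇒  d = (64I/π)^(1/4) = (64×7.555/π)^(1/4) = 3.52 in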